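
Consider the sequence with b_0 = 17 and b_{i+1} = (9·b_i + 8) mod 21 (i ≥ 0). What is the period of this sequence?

3

Computing terms: b_0 = 17; b_1 = 14; b_2 = 8; b_3 = 17.
Since b_3 = b_0 = 17, the sequence is periodic with period 3.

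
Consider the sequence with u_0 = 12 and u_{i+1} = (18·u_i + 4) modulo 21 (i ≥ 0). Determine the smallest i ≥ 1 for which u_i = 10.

1

We have u_0 = 12,  u_1 = 10,  u_2 = 16,  u_3 = 19,  u_4 = 10.
Since u_4 = u_1 = 10, the sequence is eventually periodic: after a pre-period of length 1 it cycles with period 3.
The value 10 first appears (with i ≥ 1) at u_1.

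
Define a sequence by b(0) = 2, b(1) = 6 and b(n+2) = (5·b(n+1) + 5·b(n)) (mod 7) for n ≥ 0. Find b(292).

We have b(0) = 2, b(1) = 6, b(2) = 5, b(3) = 6, b(4) = 6, b(5) = 4, b(6) = 1, b(7) = 4, b(8) = 4, b(9) = 5, b(10) = 3, b(11) = 5, b(12) = 5, b(13) = 1, b(14) = 2, b(15) = 1, b(16) = 1, b(17) = 3, b(18) = 6, b(19) = 3, b(20) = 3, b(21) = 2, b(22) = 4, b(23) = 2, b(24) = 2, b(25) = 6.
Since (b(24), b(25)) = (b(0), b(1)) = (2, 6) (two consecutive terms determine the rest), the sequence is periodic with period 24.
(292 - 0) mod 24 = 4, so b(292) = b(4) = 6.

6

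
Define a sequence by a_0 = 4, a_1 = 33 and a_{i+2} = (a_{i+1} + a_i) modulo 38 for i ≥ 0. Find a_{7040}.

37

We have a_0 = 4; a_1 = 33; a_2 = 37; a_3 = 32; a_4 = 31; a_5 = 25; a_6 = 18; a_7 = 5; a_8 = 23; a_9 = 28; a_{10} = 13; a_{11} = 3; a_{12} = 16; a_{13} = 19; a_{14} = 35; a_{15} = 16; a_{16} = 13; a_{17} = 29; a_{18} = 4; a_{19} = 33.
The sequence repeats with period 18.
So a_{7040} = a_{0 + ((7040-0) mod 18)} = a_2 = 37.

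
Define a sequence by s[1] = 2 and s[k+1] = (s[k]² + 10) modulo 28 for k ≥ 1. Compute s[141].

10

Listing terms: s[1] = 2; s[2] = 14; s[3] = 10; s[4] = 26; s[5] = 14.
Since s[5] = s[2] = 14, the sequence is eventually periodic: after a pre-period of length 1 it cycles with period 3.
For k ≥ 2, s[k] depends only on (k - 2) mod 3. (141 - 2) mod 3 = 1, so s[141] = s[3] = 10.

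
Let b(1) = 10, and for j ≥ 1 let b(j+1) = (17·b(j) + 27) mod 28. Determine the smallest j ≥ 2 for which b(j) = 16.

3

Computing terms: b(1) = 10, b(2) = 1, b(3) = 16, b(4) = 19, b(5) = 14, b(6) = 13, b(7) = 24, b(8) = 15, b(9) = 2, b(10) = 5, b(11) = 0, b(12) = 27, b(13) = 10.
The sequence repeats with period 12.
The value 16 first appears (with j ≥ 2) at b(3).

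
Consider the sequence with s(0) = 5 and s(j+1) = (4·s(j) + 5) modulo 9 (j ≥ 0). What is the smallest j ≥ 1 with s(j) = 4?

4

We have s(0) = 5,  s(1) = 7,  s(2) = 6,  s(3) = 2,  s(4) = 4,  s(5) = 3,  s(6) = 8,  s(7) = 1,  s(8) = 0,  s(9) = 5.
The sequence repeats with period 9.
The value 4 first appears (with j ≥ 1) at s(4).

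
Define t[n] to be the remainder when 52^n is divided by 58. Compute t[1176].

30

t[1] = 52,  t[2] = 36,  t[3] = 16,  t[4] = 20,  t[5] = 54,  t[6] = 24,  t[7] = 30,  t[8] = 52.
The sequence repeats with period 7.
So t[1176] = t[1 + ((1176-1) mod 7)] = t[7] = 30.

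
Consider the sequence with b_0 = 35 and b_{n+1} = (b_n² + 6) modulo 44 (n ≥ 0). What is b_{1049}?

Computing terms: b_0 = 35, b_1 = 43, b_2 = 7, b_3 = 11, b_4 = 39, b_5 = 31, b_6 = 43.
Since b_6 = b_1 = 43, the sequence is eventually periodic: after a pre-period of length 1 it cycles with period 5.
For n ≥ 1, b_n depends only on (n - 1) mod 5. (1049 - 1) mod 5 = 3, so b_{1049} = b_4 = 39.

39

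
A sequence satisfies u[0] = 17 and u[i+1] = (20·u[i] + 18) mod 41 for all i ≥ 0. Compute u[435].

16

Computing terms: u[0] = 17,  u[1] = 30,  u[2] = 3,  u[3] = 37,  u[4] = 20,  u[5] = 8,  u[6] = 14,  u[7] = 11,  u[8] = 33,  u[9] = 22,  u[10] = 7,  u[11] = 35,  u[12] = 21,  u[13] = 28,  u[14] = 4,  u[15] = 16,  u[16] = 10,  u[17] = 13,  u[18] = 32,  u[19] = 2,  u[20] = 17.
The sequence repeats with period 20.
(435 - 0) mod 20 = 15, so u[435] = u[15] = 16.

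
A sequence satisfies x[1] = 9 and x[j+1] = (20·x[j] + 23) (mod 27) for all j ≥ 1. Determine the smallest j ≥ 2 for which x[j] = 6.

3

We have x[1] = 9, x[2] = 14, x[3] = 6, x[4] = 8, x[5] = 21, x[6] = 11, x[7] = 0, x[8] = 23, x[9] = 24, x[10] = 17, x[11] = 12, x[12] = 20, x[13] = 18, x[14] = 5, x[15] = 15, x[16] = 26, x[17] = 3, x[18] = 2, x[19] = 9.
The sequence repeats with period 18.
The value 6 first appears (with j ≥ 2) at x[3].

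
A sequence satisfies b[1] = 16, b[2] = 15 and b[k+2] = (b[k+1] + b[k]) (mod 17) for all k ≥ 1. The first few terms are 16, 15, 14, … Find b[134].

Listing terms: b[1] = 16,  b[2] = 15,  b[3] = 14,  b[4] = 12,  b[5] = 9,  b[6] = 4,  b[7] = 13,  b[8] = 0,  b[9] = 13,  b[10] = 13,  b[11] = 9,  b[12] = 5,  b[13] = 14,  b[14] = 2,  b[15] = 16,  b[16] = 1,  b[17] = 0,  b[18] = 1,  b[19] = 1,  b[20] = 2,  b[21] = 3,  b[22] = 5,  b[23] = 8,  b[24] = 13,  b[25] = 4,  b[26] = 0,  b[27] = 4,  b[28] = 4,  b[29] = 8,  b[30] = 12,  b[31] = 3,  b[32] = 15,  b[33] = 1,  b[34] = 16,  b[35] = 0,  b[36] = 16,  b[37] = 16,  b[38] = 15.
Since (b[37], b[38]) = (b[1], b[2]) = (16, 15) (two consecutive terms determine the rest), the sequence is periodic with period 36.
(134 - 1) mod 36 = 25, so b[134] = b[26] = 0.

0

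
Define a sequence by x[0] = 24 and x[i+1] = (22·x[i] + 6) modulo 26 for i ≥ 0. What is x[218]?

2

Listing terms: x[0] = 24,  x[1] = 14,  x[2] = 2,  x[3] = 24.
Since x[3] = x[0] = 24, the sequence is periodic with period 3.
(218 - 0) mod 3 = 2, so x[218] = x[2] = 2.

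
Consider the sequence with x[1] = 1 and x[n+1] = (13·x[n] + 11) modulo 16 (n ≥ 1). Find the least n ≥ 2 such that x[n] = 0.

10

x[1] = 1; x[2] = 8; x[3] = 3; x[4] = 2; x[5] = 5; x[6] = 12; x[7] = 7; x[8] = 6; x[9] = 9; x[10] = 0; x[11] = 11; x[12] = 10; x[13] = 13; x[14] = 4; x[15] = 15; x[16] = 14; x[17] = 1.
The sequence repeats with period 16.
The value 0 first appears (with n ≥ 2) at x[10].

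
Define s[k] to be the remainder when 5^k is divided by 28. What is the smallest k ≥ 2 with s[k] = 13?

Listing terms: s[1] = 5,  s[2] = 25,  s[3] = 13,  s[4] = 9,  s[5] = 17,  s[6] = 1,  s[7] = 5.
Since s[7] = s[1] = 5, the sequence is periodic with period 6.
The value 13 first appears (with k ≥ 2) at s[3].

3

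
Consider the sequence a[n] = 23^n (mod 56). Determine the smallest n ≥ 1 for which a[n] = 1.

6

We have a[0] = 1,  a[1] = 23,  a[2] = 25,  a[3] = 15,  a[4] = 9,  a[5] = 39,  a[6] = 1.
Since a[6] = a[0] = 1, the sequence is periodic with period 6.
The value 1 next appears (with n ≥ 1) at a[6].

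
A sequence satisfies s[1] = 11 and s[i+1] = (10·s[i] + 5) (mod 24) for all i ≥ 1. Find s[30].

3

Computing terms: s[1] = 11, s[2] = 19, s[3] = 3, s[4] = 11.
The sequence repeats with period 3.
(30 - 1) mod 3 = 2, so s[30] = s[3] = 3.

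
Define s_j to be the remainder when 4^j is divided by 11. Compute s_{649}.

3

We have s_0 = 1,  s_1 = 4,  s_2 = 5,  s_3 = 9,  s_4 = 3,  s_5 = 1.
Since s_5 = s_0 = 1, the sequence is periodic with period 5.
(649 - 0) mod 5 = 4, so s_{649} = s_4 = 3.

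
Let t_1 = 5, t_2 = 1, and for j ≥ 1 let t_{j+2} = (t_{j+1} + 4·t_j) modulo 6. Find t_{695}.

3

t_1 = 5; t_2 = 1; t_3 = 3; t_4 = 1; t_5 = 1; t_6 = 5; t_7 = 3; t_8 = 5; t_9 = 5; t_{10} = 1.
Since (t_9, t_{10}) = (t_1, t_2) = (5, 1) (two consecutive terms determine the rest), the sequence is periodic with period 8.
So t_{695} = t_{1 + ((695-1) mod 8)} = t_7 = 3.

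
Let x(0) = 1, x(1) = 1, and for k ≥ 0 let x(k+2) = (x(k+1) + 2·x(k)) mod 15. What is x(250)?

x(0) = 1, x(1) = 1, x(2) = 3, x(3) = 5, x(4) = 11, x(5) = 6, x(6) = 13, x(7) = 10, x(8) = 6, x(9) = 11, x(10) = 8, x(11) = 0, x(12) = 1, x(13) = 1.
The sequence repeats with period 12.
So x(250) = x(0 + ((250-0) mod 12)) = x(10) = 8.

8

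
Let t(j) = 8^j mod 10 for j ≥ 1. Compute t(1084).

6

t(1) = 8,  t(2) = 4,  t(3) = 2,  t(4) = 6,  t(5) = 8.
Since t(5) = t(1) = 8, the sequence is periodic with period 4.
(1084 - 1) mod 4 = 3, so t(1084) = t(4) = 6.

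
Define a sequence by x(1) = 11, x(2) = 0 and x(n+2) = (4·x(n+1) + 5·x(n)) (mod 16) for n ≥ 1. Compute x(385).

11

We have x(1) = 11; x(2) = 0; x(3) = 7; x(4) = 12; x(5) = 3; x(6) = 8; x(7) = 15; x(8) = 4; x(9) = 11; x(10) = 0.
The sequence repeats with period 8.
(385 - 1) mod 8 = 0, so x(385) = x(1) = 11.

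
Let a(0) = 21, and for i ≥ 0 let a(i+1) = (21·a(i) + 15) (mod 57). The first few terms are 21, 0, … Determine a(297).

Listing terms: a(0) = 21,  a(1) = 0,  a(2) = 15,  a(3) = 45,  a(4) = 48,  a(5) = 54,  a(6) = 9,  a(7) = 33,  a(8) = 24,  a(9) = 6,  a(10) = 27,  a(11) = 12,  a(12) = 39,  a(13) = 36,  a(14) = 30,  a(15) = 18,  a(16) = 51,  a(17) = 3,  a(18) = 21.
The sequence repeats with period 18.
So a(297) = a(0 + ((297-0) mod 18)) = a(9) = 6.

6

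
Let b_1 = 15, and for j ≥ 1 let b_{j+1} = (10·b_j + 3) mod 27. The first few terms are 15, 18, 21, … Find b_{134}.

Listing terms: b_1 = 15, b_2 = 18, b_3 = 21, b_4 = 24, b_5 = 0, b_6 = 3, b_7 = 6, b_8 = 9, b_9 = 12, b_{10} = 15.
The sequence repeats with period 9.
(134 - 1) mod 9 = 7, so b_{134} = b_8 = 9.

9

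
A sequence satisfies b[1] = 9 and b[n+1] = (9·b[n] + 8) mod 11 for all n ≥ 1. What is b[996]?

b[1] = 9; b[2] = 1; b[3] = 6; b[4] = 7; b[5] = 5; b[6] = 9.
Since b[6] = b[1] = 9, the sequence is periodic with period 5.
So b[996] = b[1 + ((996-1) mod 5)] = b[1] = 9.

9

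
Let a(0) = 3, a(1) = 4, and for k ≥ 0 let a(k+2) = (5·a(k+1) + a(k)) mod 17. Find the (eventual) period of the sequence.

We have a(0) = 3, a(1) = 4, a(2) = 6, a(3) = 0, a(4) = 6, a(5) = 13, a(6) = 3, a(7) = 11, a(8) = 7, a(9) = 12, a(10) = 16, a(11) = 7, a(12) = 0, a(13) = 7, a(14) = 1, a(15) = 12, a(16) = 10, a(17) = 11, a(18) = 14, a(19) = 13, a(20) = 11, a(21) = 0, a(22) = 11, a(23) = 4, a(24) = 14, a(25) = 6, a(26) = 10, a(27) = 5, a(28) = 1, a(29) = 10, a(30) = 0, a(31) = 10, a(32) = 16, a(33) = 5, a(34) = 7, a(35) = 6, a(36) = 3, a(37) = 4.
The sequence repeats with period 36.

36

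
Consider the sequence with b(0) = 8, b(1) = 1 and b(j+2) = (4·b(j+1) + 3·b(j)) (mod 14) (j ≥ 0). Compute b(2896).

Listing terms: b(0) = 8, b(1) = 1, b(2) = 0, b(3) = 3, b(4) = 12, b(5) = 1, b(6) = 12, b(7) = 9, b(8) = 2, b(9) = 7, b(10) = 6, b(11) = 3, b(12) = 2, b(13) = 3, b(14) = 4, b(15) = 11, b(16) = 0, b(17) = 5, b(18) = 6, b(19) = 11, b(20) = 6, b(21) = 1, b(22) = 8, b(23) = 7, b(24) = 10, b(25) = 5, b(26) = 8, b(27) = 5, b(28) = 2, b(29) = 9, b(30) = 0, b(31) = 13, b(32) = 10, b(33) = 9, b(34) = 10, b(35) = 11, b(36) = 4, b(37) = 7, b(38) = 12, b(39) = 13, b(40) = 4, b(41) = 13, b(42) = 8, b(43) = 1.
Since (b(42), b(43)) = (b(0), b(1)) = (8, 1) (two consecutive terms determine the rest), the sequence is periodic with period 42.
(2896 - 0) mod 42 = 40, so b(2896) = b(40) = 4.

4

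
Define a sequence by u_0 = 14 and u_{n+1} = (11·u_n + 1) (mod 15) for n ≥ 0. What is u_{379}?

We have u_0 = 14, u_1 = 5, u_2 = 11, u_3 = 2, u_4 = 8, u_5 = 14.
Since u_5 = u_0 = 14, the sequence is periodic with period 5.
(379 - 0) mod 5 = 4, so u_{379} = u_4 = 8.

8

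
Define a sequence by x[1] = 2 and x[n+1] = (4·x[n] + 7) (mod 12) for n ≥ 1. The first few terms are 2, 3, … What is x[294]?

x[1] = 2, x[2] = 3, x[3] = 7, x[4] = 11, x[5] = 3.
Since x[5] = x[2] = 3, the sequence is eventually periodic: after a pre-period of length 1 it cycles with period 3.
For n ≥ 2, x[n] depends only on (n - 2) mod 3. (294 - 2) mod 3 = 1, so x[294] = x[3] = 7.

7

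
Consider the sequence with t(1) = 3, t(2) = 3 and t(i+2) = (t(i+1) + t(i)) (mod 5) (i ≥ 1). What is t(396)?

1

t(1) = 3, t(2) = 3, t(3) = 1, t(4) = 4, t(5) = 0, t(6) = 4, t(7) = 4, t(8) = 3, t(9) = 2, t(10) = 0, t(11) = 2, t(12) = 2, t(13) = 4, t(14) = 1, t(15) = 0, t(16) = 1, t(17) = 1, t(18) = 2, t(19) = 3, t(20) = 0, t(21) = 3, t(22) = 3.
Since (t(21), t(22)) = (t(1), t(2)) = (3, 3) (two consecutive terms determine the rest), the sequence is periodic with period 20.
So t(396) = t(1 + ((396-1) mod 20)) = t(16) = 1.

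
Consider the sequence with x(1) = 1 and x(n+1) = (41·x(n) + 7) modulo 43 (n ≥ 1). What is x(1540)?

Listing terms: x(1) = 1; x(2) = 5; x(3) = 40; x(4) = 13; x(5) = 24; x(6) = 2; x(7) = 3; x(8) = 1.
The sequence repeats with period 7.
So x(1540) = x(1 + ((1540-1) mod 7)) = x(7) = 3.

3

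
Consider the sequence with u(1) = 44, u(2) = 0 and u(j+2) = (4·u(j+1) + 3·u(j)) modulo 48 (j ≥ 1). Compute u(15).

36

Computing terms: u(1) = 44; u(2) = 0; u(3) = 36; u(4) = 0; u(5) = 12; u(6) = 0; u(7) = 36.
Since (u(6), u(7)) = (u(2), u(3)) = (0, 36) (two consecutive terms determine the rest), the sequence is eventually periodic: after a pre-period of length 1 it cycles with period 4.
For j ≥ 2, u(j) depends only on (j - 2) mod 4. (15 - 2) mod 4 = 1, so u(15) = u(3) = 36.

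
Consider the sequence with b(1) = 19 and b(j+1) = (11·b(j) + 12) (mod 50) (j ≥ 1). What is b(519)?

b(1) = 19, b(2) = 21, b(3) = 43, b(4) = 35, b(5) = 47, b(6) = 29, b(7) = 31, b(8) = 3, b(9) = 45, b(10) = 7, b(11) = 39, b(12) = 41, b(13) = 13, b(14) = 5, b(15) = 17, b(16) = 49, b(17) = 1, b(18) = 23, b(19) = 15, b(20) = 27, b(21) = 9, b(22) = 11, b(23) = 33, b(24) = 25, b(25) = 37, b(26) = 19.
The sequence repeats with period 25.
(519 - 1) mod 25 = 18, so b(519) = b(19) = 15.

15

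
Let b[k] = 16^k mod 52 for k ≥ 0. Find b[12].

We have b[0] = 1; b[1] = 16; b[2] = 48; b[3] = 40; b[4] = 16.
Since b[4] = b[1] = 16, the sequence is eventually periodic: after a pre-period of length 1 it cycles with period 3.
For k ≥ 1, b[k] depends only on (k - 1) mod 3. (12 - 1) mod 3 = 2, so b[12] = b[3] = 40.

40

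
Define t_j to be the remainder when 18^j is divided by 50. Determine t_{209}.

18

Computing terms: t_1 = 18; t_2 = 24; t_3 = 32; t_4 = 26; t_5 = 18.
Since t_5 = t_1 = 18, the sequence is periodic with period 4.
So t_{209} = t_{1 + ((209-1) mod 4)} = t_1 = 18.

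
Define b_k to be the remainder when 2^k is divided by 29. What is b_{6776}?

1

Computing terms: b_0 = 1, b_1 = 2, b_2 = 4, b_3 = 8, b_4 = 16, b_5 = 3, b_6 = 6, b_7 = 12, b_8 = 24, b_9 = 19, b_{10} = 9, b_{11} = 18, b_{12} = 7, b_{13} = 14, b_{14} = 28, b_{15} = 27, b_{16} = 25, b_{17} = 21, b_{18} = 13, b_{19} = 26, b_{20} = 23, b_{21} = 17, b_{22} = 5, b_{23} = 10, b_{24} = 20, b_{25} = 11, b_{26} = 22, b_{27} = 15, b_{28} = 1.
Since b_{28} = b_0 = 1, the sequence is periodic with period 28.
(6776 - 0) mod 28 = 0, so b_{6776} = b_0 = 1.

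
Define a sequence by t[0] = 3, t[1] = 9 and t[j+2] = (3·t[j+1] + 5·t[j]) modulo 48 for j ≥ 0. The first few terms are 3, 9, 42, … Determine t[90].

Listing terms: t[0] = 3, t[1] = 9, t[2] = 42, t[3] = 27, t[4] = 3, t[5] = 0, t[6] = 15, t[7] = 45, t[8] = 18, t[9] = 39, t[10] = 15, t[11] = 0, t[12] = 27, t[13] = 33, t[14] = 42, t[15] = 3, t[16] = 27, t[17] = 0, t[18] = 39, t[19] = 21, t[20] = 18, t[21] = 15, t[22] = 39, t[23] = 0, t[24] = 3, t[25] = 9.
Since (t[24], t[25]) = (t[0], t[1]) = (3, 9) (two consecutive terms determine the rest), the sequence is periodic with period 24.
So t[90] = t[0 + ((90-0) mod 24)] = t[18] = 39.

39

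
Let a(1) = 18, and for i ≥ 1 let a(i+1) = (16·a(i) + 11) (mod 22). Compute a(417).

13

a(1) = 18, a(2) = 13, a(3) = 21, a(4) = 17, a(5) = 19, a(6) = 7, a(7) = 13.
Since a(7) = a(2) = 13, the sequence is eventually periodic: after a pre-period of length 1 it cycles with period 5.
For i ≥ 2, a(i) depends only on (i - 2) mod 5. (417 - 2) mod 5 = 0, so a(417) = a(2) = 13.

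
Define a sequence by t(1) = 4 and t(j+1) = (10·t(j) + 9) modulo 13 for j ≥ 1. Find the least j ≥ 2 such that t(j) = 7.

4

We have t(1) = 4,  t(2) = 10,  t(3) = 5,  t(4) = 7,  t(5) = 1,  t(6) = 6,  t(7) = 4.
Since t(7) = t(1) = 4, the sequence is periodic with period 6.
The value 7 first appears (with j ≥ 2) at t(4).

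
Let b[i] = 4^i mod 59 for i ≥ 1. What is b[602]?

We have b[1] = 4, b[2] = 16, b[3] = 5, b[4] = 20, b[5] = 21, b[6] = 25, b[7] = 41, b[8] = 46, b[9] = 7, b[10] = 28, b[11] = 53, b[12] = 35, b[13] = 22, b[14] = 29, b[15] = 57, b[16] = 51, b[17] = 27, b[18] = 49, b[19] = 19, b[20] = 17, b[21] = 9, b[22] = 36, b[23] = 26, b[24] = 45, b[25] = 3, b[26] = 12, b[27] = 48, b[28] = 15, b[29] = 1, b[30] = 4.
The sequence repeats with period 29.
(602 - 1) mod 29 = 21, so b[602] = b[22] = 36.

36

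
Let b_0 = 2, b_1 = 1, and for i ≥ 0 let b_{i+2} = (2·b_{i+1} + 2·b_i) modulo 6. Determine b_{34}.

b_0 = 2,  b_1 = 1,  b_2 = 0,  b_3 = 2,  b_4 = 4,  b_5 = 0,  b_6 = 2.
Since (b_5, b_6) = (b_2, b_3) = (0, 2) (two consecutive terms determine the rest), the sequence is eventually periodic: after a pre-period of length 2 it cycles with period 3.
For i ≥ 2, b_i depends only on (i - 2) mod 3. (34 - 2) mod 3 = 2, so b_{34} = b_4 = 4.

4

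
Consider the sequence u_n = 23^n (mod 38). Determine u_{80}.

5

We have u_0 = 1; u_1 = 23; u_2 = 35; u_3 = 7; u_4 = 9; u_5 = 17; u_6 = 11; u_7 = 25; u_8 = 5; u_9 = 1.
The sequence repeats with period 9.
(80 - 0) mod 9 = 8, so u_{80} = u_8 = 5.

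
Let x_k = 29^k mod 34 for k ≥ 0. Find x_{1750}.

x_0 = 1,  x_1 = 29,  x_2 = 25,  x_3 = 11,  x_4 = 13,  x_5 = 3,  x_6 = 19,  x_7 = 7,  x_8 = 33,  x_9 = 5,  x_{10} = 9,  x_{11} = 23,  x_{12} = 21,  x_{13} = 31,  x_{14} = 15,  x_{15} = 27,  x_{16} = 1.
The sequence repeats with period 16.
So x_{1750} = x_{0 + ((1750-0) mod 16)} = x_6 = 19.

19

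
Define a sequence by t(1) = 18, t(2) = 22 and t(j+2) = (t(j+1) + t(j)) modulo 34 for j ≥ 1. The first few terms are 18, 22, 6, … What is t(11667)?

We have t(1) = 18,  t(2) = 22,  t(3) = 6,  t(4) = 28,  t(5) = 0,  t(6) = 28,  t(7) = 28,  t(8) = 22,  t(9) = 16,  t(10) = 4,  t(11) = 20,  t(12) = 24,  t(13) = 10,  t(14) = 0,  t(15) = 10,  t(16) = 10,  t(17) = 20,  t(18) = 30,  t(19) = 16,  t(20) = 12,  t(21) = 28,  t(22) = 6,  t(23) = 0,  t(24) = 6,  t(25) = 6,  t(26) = 12,  t(27) = 18,  t(28) = 30,  t(29) = 14,  t(30) = 10,  t(31) = 24,  t(32) = 0,  t(33) = 24,  t(34) = 24,  t(35) = 14,  t(36) = 4,  t(37) = 18,  t(38) = 22.
The sequence repeats with period 36.
So t(11667) = t(1 + ((11667-1) mod 36)) = t(3) = 6.

6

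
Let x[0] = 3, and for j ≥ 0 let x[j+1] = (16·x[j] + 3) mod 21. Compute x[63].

Computing terms: x[0] = 3, x[1] = 9, x[2] = 0, x[3] = 3.
Since x[3] = x[0] = 3, the sequence is periodic with period 3.
(63 - 0) mod 3 = 0, so x[63] = x[0] = 3.

3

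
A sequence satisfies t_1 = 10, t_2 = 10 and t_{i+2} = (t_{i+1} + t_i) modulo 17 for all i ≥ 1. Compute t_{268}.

10

We have t_1 = 10, t_2 = 10, t_3 = 3, t_4 = 13, t_5 = 16, t_6 = 12, t_7 = 11, t_8 = 6, t_9 = 0, t_{10} = 6, t_{11} = 6, t_{12} = 12, t_{13} = 1, t_{14} = 13, t_{15} = 14, t_{16} = 10, t_{17} = 7, t_{18} = 0, t_{19} = 7, t_{20} = 7, t_{21} = 14, t_{22} = 4, t_{23} = 1, t_{24} = 5, t_{25} = 6, t_{26} = 11, t_{27} = 0, t_{28} = 11, t_{29} = 11, t_{30} = 5, t_{31} = 16, t_{32} = 4, t_{33} = 3, t_{34} = 7, t_{35} = 10, t_{36} = 0, t_{37} = 10, t_{38} = 10.
The sequence repeats with period 36.
(268 - 1) mod 36 = 15, so t_{268} = t_{16} = 10.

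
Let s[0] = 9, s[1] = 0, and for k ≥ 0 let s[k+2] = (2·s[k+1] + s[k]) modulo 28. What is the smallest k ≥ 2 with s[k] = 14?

7

s[0] = 9, s[1] = 0, s[2] = 9, s[3] = 18, s[4] = 17, s[5] = 24, s[6] = 9, s[7] = 14, s[8] = 9, s[9] = 4, s[10] = 17, s[11] = 10, s[12] = 9, s[13] = 0.
The sequence repeats with period 12.
The value 14 first appears (with k ≥ 2) at s[7].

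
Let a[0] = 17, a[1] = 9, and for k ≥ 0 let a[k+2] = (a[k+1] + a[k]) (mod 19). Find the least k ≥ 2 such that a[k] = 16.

We have a[0] = 17; a[1] = 9; a[2] = 7; a[3] = 16; a[4] = 4; a[5] = 1; a[6] = 5; a[7] = 6; a[8] = 11; a[9] = 17; a[10] = 9.
Since (a[9], a[10]) = (a[0], a[1]) = (17, 9) (two consecutive terms determine the rest), the sequence is periodic with period 9.
The value 16 first appears (with k ≥ 2) at a[3].

3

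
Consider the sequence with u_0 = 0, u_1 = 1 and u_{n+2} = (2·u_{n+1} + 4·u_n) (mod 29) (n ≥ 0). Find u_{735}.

Computing terms: u_0 = 0,  u_1 = 1,  u_2 = 2,  u_3 = 8,  u_4 = 24,  u_5 = 22,  u_6 = 24,  u_7 = 20,  u_8 = 20,  u_9 = 4,  u_{10} = 1,  u_{11} = 18,  u_{12} = 11,  u_{13} = 7,  u_{14} = 0,  u_{15} = 28,  u_{16} = 27,  u_{17} = 21,  u_{18} = 5,  u_{19} = 7,  u_{20} = 5,  u_{21} = 9,  u_{22} = 9,  u_{23} = 25,  u_{24} = 28,  u_{25} = 11,  u_{26} = 18,  u_{27} = 22,  u_{28} = 0,  u_{29} = 1.
The sequence repeats with period 28.
(735 - 0) mod 28 = 7, so u_{735} = u_7 = 20.

20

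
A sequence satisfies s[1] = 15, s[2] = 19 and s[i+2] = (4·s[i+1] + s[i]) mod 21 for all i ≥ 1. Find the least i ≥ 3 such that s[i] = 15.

s[1] = 15; s[2] = 19; s[3] = 7; s[4] = 5; s[5] = 6; s[6] = 8; s[7] = 17; s[8] = 13; s[9] = 6; s[10] = 16; s[11] = 7; s[12] = 2; s[13] = 15; s[14] = 20; s[15] = 11; s[16] = 1; s[17] = 15; s[18] = 19.
Since (s[17], s[18]) = (s[1], s[2]) = (15, 19) (two consecutive terms determine the rest), the sequence is periodic with period 16.
The value 15 first appears (with i ≥ 3) at s[13].

13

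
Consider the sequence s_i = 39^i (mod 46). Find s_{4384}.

27

Computing terms: s_1 = 39, s_2 = 3, s_3 = 25, s_4 = 9, s_5 = 29, s_6 = 27, s_7 = 41, s_8 = 35, s_9 = 31, s_{10} = 13, s_{11} = 1, s_{12} = 39.
The sequence repeats with period 11.
(4384 - 1) mod 11 = 5, so s_{4384} = s_6 = 27.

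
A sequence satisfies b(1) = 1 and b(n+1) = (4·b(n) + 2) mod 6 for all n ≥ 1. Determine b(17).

Computing terms: b(1) = 1; b(2) = 0; b(3) = 2; b(4) = 4; b(5) = 0.
Since b(5) = b(2) = 0, the sequence is eventually periodic: after a pre-period of length 1 it cycles with period 3.
For n ≥ 2, b(n) depends only on (n - 2) mod 3. (17 - 2) mod 3 = 0, so b(17) = b(2) = 0.

0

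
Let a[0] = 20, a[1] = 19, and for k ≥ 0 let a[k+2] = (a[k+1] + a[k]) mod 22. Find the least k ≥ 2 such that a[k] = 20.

24

We have a[0] = 20,  a[1] = 19,  a[2] = 17,  a[3] = 14,  a[4] = 9,  a[5] = 1,  a[6] = 10,  a[7] = 11,  a[8] = 21,  a[9] = 10,  a[10] = 9,  a[11] = 19,  a[12] = 6,  a[13] = 3,  a[14] = 9,  a[15] = 12,  a[16] = 21,  a[17] = 11,  a[18] = 10,  a[19] = 21,  a[20] = 9,  a[21] = 8,  a[22] = 17,  a[23] = 3,  a[24] = 20,  a[25] = 1,  a[26] = 21,  a[27] = 0,  a[28] = 21,  a[29] = 21,  a[30] = 20,  a[31] = 19.
The sequence repeats with period 30.
The value 20 first appears (with k ≥ 2) at a[24].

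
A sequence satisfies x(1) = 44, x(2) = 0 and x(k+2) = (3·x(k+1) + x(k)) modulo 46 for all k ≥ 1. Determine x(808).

x(1) = 44,  x(2) = 0,  x(3) = 44,  x(4) = 40,  x(5) = 26,  x(6) = 26,  x(7) = 12,  x(8) = 16,  x(9) = 14,  x(10) = 12,  x(11) = 4,  x(12) = 24,  x(13) = 30,  x(14) = 22,  x(15) = 4,  x(16) = 34,  x(17) = 14,  x(18) = 30,  x(19) = 12,  x(20) = 20,  x(21) = 26,  x(22) = 6,  x(23) = 44,  x(24) = 0.
The sequence repeats with period 22.
(808 - 1) mod 22 = 15, so x(808) = x(16) = 34.

34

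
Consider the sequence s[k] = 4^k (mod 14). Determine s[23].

Computing terms: s[1] = 4; s[2] = 2; s[3] = 8; s[4] = 4.
The sequence repeats with period 3.
(23 - 1) mod 3 = 1, so s[23] = s[2] = 2.

2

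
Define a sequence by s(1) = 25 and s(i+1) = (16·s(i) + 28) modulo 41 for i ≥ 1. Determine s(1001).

Listing terms: s(1) = 25; s(2) = 18; s(3) = 29; s(4) = 0; s(5) = 28; s(6) = 25.
Since s(6) = s(1) = 25, the sequence is periodic with period 5.
(1001 - 1) mod 5 = 0, so s(1001) = s(1) = 25.

25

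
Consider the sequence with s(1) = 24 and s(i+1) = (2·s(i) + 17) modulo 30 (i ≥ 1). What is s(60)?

We have s(1) = 24,  s(2) = 5,  s(3) = 27,  s(4) = 11,  s(5) = 9,  s(6) = 5.
Since s(6) = s(2) = 5, the sequence is eventually periodic: after a pre-period of length 1 it cycles with period 4.
For i ≥ 2, s(i) depends only on (i - 2) mod 4. (60 - 2) mod 4 = 2, so s(60) = s(4) = 11.

11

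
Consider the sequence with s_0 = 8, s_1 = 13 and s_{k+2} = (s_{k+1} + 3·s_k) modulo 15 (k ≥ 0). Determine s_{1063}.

1

s_0 = 8,  s_1 = 13,  s_2 = 7,  s_3 = 1,  s_4 = 7,  s_5 = 10,  s_6 = 1,  s_7 = 1,  s_8 = 4,  s_9 = 7,  s_{10} = 4,  s_{11} = 10,  s_{12} = 7,  s_{13} = 7,  s_{14} = 13,  s_{15} = 4,  s_{16} = 13,  s_{17} = 10,  s_{18} = 4,  s_{19} = 4,  s_{20} = 1,  s_{21} = 13,  s_{22} = 1,  s_{23} = 10,  s_{24} = 13,  s_{25} = 13,  s_{26} = 7.
Since (s_{25}, s_{26}) = (s_1, s_2) = (13, 7) (two consecutive terms determine the rest), the sequence is eventually periodic: after a pre-period of length 1 it cycles with period 24.
For k ≥ 1, s_k depends only on (k - 1) mod 24. (1063 - 1) mod 24 = 6, so s_{1063} = s_7 = 1.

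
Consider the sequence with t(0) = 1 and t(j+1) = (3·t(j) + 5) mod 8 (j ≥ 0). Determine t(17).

Computing terms: t(0) = 1, t(1) = 0, t(2) = 5, t(3) = 4, t(4) = 1.
Since t(4) = t(0) = 1, the sequence is periodic with period 4.
(17 - 0) mod 4 = 1, so t(17) = t(1) = 0.

0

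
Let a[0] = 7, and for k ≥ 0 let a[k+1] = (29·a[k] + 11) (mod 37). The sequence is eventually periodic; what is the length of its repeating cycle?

12

We have a[0] = 7,  a[1] = 29,  a[2] = 1,  a[3] = 3,  a[4] = 24,  a[5] = 4,  a[6] = 16,  a[7] = 31,  a[8] = 22,  a[9] = 20,  a[10] = 36,  a[11] = 19,  a[12] = 7.
The sequence repeats with period 12.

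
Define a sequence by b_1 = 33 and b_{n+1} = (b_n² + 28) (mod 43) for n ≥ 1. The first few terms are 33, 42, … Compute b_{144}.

41

We have b_1 = 33, b_2 = 42, b_3 = 29, b_4 = 9, b_5 = 23, b_6 = 41, b_7 = 32, b_8 = 20, b_9 = 41.
Since b_9 = b_6 = 41, the sequence is eventually periodic: after a pre-period of length 5 it cycles with period 3.
For n ≥ 6, b_n depends only on (n - 6) mod 3. (144 - 6) mod 3 = 0, so b_{144} = b_6 = 41.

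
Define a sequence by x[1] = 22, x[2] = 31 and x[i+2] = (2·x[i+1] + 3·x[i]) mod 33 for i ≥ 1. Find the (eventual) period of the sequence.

Listing terms: x[1] = 22, x[2] = 31, x[3] = 29, x[4] = 19, x[5] = 26, x[6] = 10, x[7] = 32, x[8] = 28, x[9] = 20, x[10] = 25, x[11] = 11, x[12] = 31, x[13] = 29.
Since (x[12], x[13]) = (x[2], x[3]) = (31, 29) (two consecutive terms determine the rest), the sequence is eventually periodic: after a pre-period of length 1 it cycles with period 10.

10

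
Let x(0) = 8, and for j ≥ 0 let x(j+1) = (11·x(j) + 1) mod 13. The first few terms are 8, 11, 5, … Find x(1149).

We have x(0) = 8,  x(1) = 11,  x(2) = 5,  x(3) = 4,  x(4) = 6,  x(5) = 2,  x(6) = 10,  x(7) = 7,  x(8) = 0,  x(9) = 1,  x(10) = 12,  x(11) = 3,  x(12) = 8.
The sequence repeats with period 12.
So x(1149) = x(0 + ((1149-0) mod 12)) = x(9) = 1.

1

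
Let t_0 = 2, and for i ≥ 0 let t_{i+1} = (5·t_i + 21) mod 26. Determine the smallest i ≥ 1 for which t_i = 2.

Computing terms: t_0 = 2, t_1 = 5, t_2 = 20, t_3 = 17, t_4 = 2.
Since t_4 = t_0 = 2, the sequence is periodic with period 4.
The value 2 next appears (with i ≥ 1) at t_4.

4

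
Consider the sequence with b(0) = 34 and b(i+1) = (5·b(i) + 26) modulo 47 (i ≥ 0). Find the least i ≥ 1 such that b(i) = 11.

We have b(0) = 34,  b(1) = 8,  b(2) = 19,  b(3) = 27,  b(4) = 20,  b(5) = 32,  b(6) = 45,  b(7) = 16,  b(8) = 12,  b(9) = 39,  b(10) = 33,  b(11) = 3,  b(12) = 41,  b(13) = 43,  b(14) = 6,  b(15) = 9,  b(16) = 24,  b(17) = 5,  b(18) = 4,  b(19) = 46,  b(20) = 21,  b(21) = 37,  b(22) = 23,  b(23) = 0,  b(24) = 26,  b(25) = 15,  b(26) = 7,  b(27) = 14,  b(28) = 2,  b(29) = 36,  b(30) = 18,  b(31) = 22,  b(32) = 42,  b(33) = 1,  b(34) = 31,  b(35) = 40,  b(36) = 38,  b(37) = 28,  b(38) = 25,  b(39) = 10,  b(40) = 29,  b(41) = 30,  b(42) = 35,  b(43) = 13,  b(44) = 44,  b(45) = 11,  b(46) = 34.
The sequence repeats with period 46.
The value 11 first appears (with i ≥ 1) at b(45).

45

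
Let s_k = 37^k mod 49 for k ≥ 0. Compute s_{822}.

36

We have s_0 = 1; s_1 = 37; s_2 = 46; s_3 = 36; s_4 = 9; s_5 = 39; s_6 = 22; s_7 = 30; s_8 = 32; s_9 = 8; s_{10} = 2; s_{11} = 25; s_{12} = 43; s_{13} = 23; s_{14} = 18; s_{15} = 29; s_{16} = 44; s_{17} = 11; s_{18} = 15; s_{19} = 16; s_{20} = 4; s_{21} = 1.
The sequence repeats with period 21.
(822 - 0) mod 21 = 3, so s_{822} = s_3 = 36.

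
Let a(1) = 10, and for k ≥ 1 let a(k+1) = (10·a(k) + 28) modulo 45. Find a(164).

38

Computing terms: a(1) = 10,  a(2) = 38,  a(3) = 3,  a(4) = 13,  a(5) = 23,  a(6) = 33,  a(7) = 43,  a(8) = 8,  a(9) = 18,  a(10) = 28,  a(11) = 38.
Since a(11) = a(2) = 38, the sequence is eventually periodic: after a pre-period of length 1 it cycles with period 9.
For k ≥ 2, a(k) depends only on (k - 2) mod 9. (164 - 2) mod 9 = 0, so a(164) = a(2) = 38.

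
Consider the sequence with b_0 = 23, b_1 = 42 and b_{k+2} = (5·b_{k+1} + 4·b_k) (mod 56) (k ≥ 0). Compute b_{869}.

Computing terms: b_0 = 23, b_1 = 42, b_2 = 22, b_3 = 54, b_4 = 22, b_5 = 46, b_6 = 38, b_7 = 38, b_8 = 6, b_9 = 14, b_{10} = 38, b_{11} = 22, b_{12} = 38, b_{13} = 54, b_{14} = 30, b_{15} = 30, b_{16} = 46, b_{17} = 14, b_{18} = 30, b_{19} = 38, b_{20} = 30, b_{21} = 22, b_{22} = 6, b_{23} = 6, b_{24} = 54, b_{25} = 14, b_{26} = 6, b_{27} = 30, b_{28} = 6, b_{29} = 38, b_{30} = 46, b_{31} = 46, b_{32} = 22, b_{33} = 14, b_{34} = 46, b_{35} = 6, b_{36} = 46, b_{37} = 30, b_{38} = 54, b_{39} = 54, b_{40} = 38, b_{41} = 14, b_{42} = 54, b_{43} = 46, b_{44} = 54, b_{45} = 6, b_{46} = 22, b_{47} = 22, b_{48} = 30, b_{49} = 14, b_{50} = 22, b_{51} = 54.
Since (b_{50}, b_{51}) = (b_2, b_3) = (22, 54) (two consecutive terms determine the rest), the sequence is eventually periodic: after a pre-period of length 2 it cycles with period 48.
For k ≥ 2, b_k depends only on (k - 2) mod 48. (869 - 2) mod 48 = 3, so b_{869} = b_5 = 46.

46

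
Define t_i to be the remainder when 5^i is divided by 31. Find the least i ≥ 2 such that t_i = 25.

Computing terms: t_1 = 5; t_2 = 25; t_3 = 1; t_4 = 5.
The sequence repeats with period 3.
The value 25 first appears (with i ≥ 2) at t_2.

2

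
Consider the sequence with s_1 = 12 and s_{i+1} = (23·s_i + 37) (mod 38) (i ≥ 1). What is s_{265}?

6

Listing terms: s_1 = 12, s_2 = 9, s_3 = 16, s_4 = 25, s_5 = 4, s_6 = 15, s_7 = 2, s_8 = 7, s_9 = 8, s_{10} = 31, s_{11} = 28, s_{12} = 35, s_{13} = 6, s_{14} = 23, s_{15} = 34, s_{16} = 21, s_{17} = 26, s_{18} = 27, s_{19} = 12.
Since s_{19} = s_1 = 12, the sequence is periodic with period 18.
(265 - 1) mod 18 = 12, so s_{265} = s_{13} = 6.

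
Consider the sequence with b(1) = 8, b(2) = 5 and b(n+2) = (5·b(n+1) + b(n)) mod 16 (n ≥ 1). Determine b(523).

0

We have b(1) = 8; b(2) = 5; b(3) = 1; b(4) = 10; b(5) = 3; b(6) = 9; b(7) = 0; b(8) = 9; b(9) = 13; b(10) = 10; b(11) = 15; b(12) = 5; b(13) = 8; b(14) = 13; b(15) = 9; b(16) = 10; b(17) = 11; b(18) = 1; b(19) = 0; b(20) = 1; b(21) = 5; b(22) = 10; b(23) = 7; b(24) = 13; b(25) = 8; b(26) = 5.
The sequence repeats with period 24.
(523 - 1) mod 24 = 18, so b(523) = b(19) = 0.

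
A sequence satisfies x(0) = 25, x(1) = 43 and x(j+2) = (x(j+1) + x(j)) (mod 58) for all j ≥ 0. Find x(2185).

43

Listing terms: x(0) = 25; x(1) = 43; x(2) = 10; x(3) = 53; x(4) = 5; x(5) = 0; x(6) = 5; x(7) = 5; x(8) = 10; x(9) = 15; x(10) = 25; x(11) = 40; x(12) = 7; x(13) = 47; x(14) = 54; x(15) = 43; x(16) = 39; x(17) = 24; x(18) = 5; x(19) = 29; x(20) = 34; x(21) = 5; x(22) = 39; x(23) = 44; x(24) = 25; x(25) = 11; x(26) = 36; x(27) = 47; x(28) = 25; x(29) = 14; x(30) = 39; x(31) = 53; x(32) = 34; x(33) = 29; x(34) = 5; x(35) = 34; x(36) = 39; x(37) = 15; x(38) = 54; x(39) = 11; x(40) = 7; x(41) = 18; x(42) = 25; x(43) = 43.
Since (x(42), x(43)) = (x(0), x(1)) = (25, 43) (two consecutive terms determine the rest), the sequence is periodic with period 42.
(2185 - 0) mod 42 = 1, so x(2185) = x(1) = 43.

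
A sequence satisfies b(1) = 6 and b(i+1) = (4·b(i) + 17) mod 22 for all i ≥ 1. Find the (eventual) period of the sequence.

5

Computing terms: b(1) = 6,  b(2) = 19,  b(3) = 5,  b(4) = 15,  b(5) = 11,  b(6) = 17,  b(7) = 19.
Since b(7) = b(2) = 19, the sequence is eventually periodic: after a pre-period of length 1 it cycles with period 5.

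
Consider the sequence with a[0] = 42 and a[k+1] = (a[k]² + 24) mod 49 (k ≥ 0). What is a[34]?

Computing terms: a[0] = 42,  a[1] = 24,  a[2] = 12,  a[3] = 21,  a[4] = 24.
Since a[4] = a[1] = 24, the sequence is eventually periodic: after a pre-period of length 1 it cycles with period 3.
For k ≥ 1, a[k] depends only on (k - 1) mod 3. (34 - 1) mod 3 = 0, so a[34] = a[1] = 24.

24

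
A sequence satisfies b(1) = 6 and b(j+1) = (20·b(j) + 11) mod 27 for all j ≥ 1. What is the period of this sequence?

18

Listing terms: b(1) = 6,  b(2) = 23,  b(3) = 12,  b(4) = 8,  b(5) = 9,  b(6) = 2,  b(7) = 24,  b(8) = 5,  b(9) = 3,  b(10) = 17,  b(11) = 0,  b(12) = 11,  b(13) = 15,  b(14) = 14,  b(15) = 21,  b(16) = 26,  b(17) = 18,  b(18) = 20,  b(19) = 6.
The sequence repeats with period 18.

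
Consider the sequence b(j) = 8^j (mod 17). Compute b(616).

1

Computing terms: b(0) = 1,  b(1) = 8,  b(2) = 13,  b(3) = 2,  b(4) = 16,  b(5) = 9,  b(6) = 4,  b(7) = 15,  b(8) = 1.
The sequence repeats with period 8.
So b(616) = b(0 + ((616-0) mod 8)) = b(0) = 1.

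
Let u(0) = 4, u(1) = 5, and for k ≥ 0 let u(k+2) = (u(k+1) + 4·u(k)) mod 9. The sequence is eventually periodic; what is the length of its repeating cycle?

24

We have u(0) = 4,  u(1) = 5,  u(2) = 3,  u(3) = 5,  u(4) = 8,  u(5) = 1,  u(6) = 6,  u(7) = 1,  u(8) = 7,  u(9) = 2,  u(10) = 3,  u(11) = 2,  u(12) = 5,  u(13) = 4,  u(14) = 6,  u(15) = 4,  u(16) = 1,  u(17) = 8,  u(18) = 3,  u(19) = 8,  u(20) = 2,  u(21) = 7,  u(22) = 6,  u(23) = 7,  u(24) = 4,  u(25) = 5.
Since (u(24), u(25)) = (u(0), u(1)) = (4, 5) (two consecutive terms determine the rest), the sequence is periodic with period 24.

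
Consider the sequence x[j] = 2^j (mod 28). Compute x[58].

We have x[1] = 2, x[2] = 4, x[3] = 8, x[4] = 16, x[5] = 4.
Since x[5] = x[2] = 4, the sequence is eventually periodic: after a pre-period of length 1 it cycles with period 3.
For j ≥ 2, x[j] depends only on (j - 2) mod 3. (58 - 2) mod 3 = 2, so x[58] = x[4] = 16.

16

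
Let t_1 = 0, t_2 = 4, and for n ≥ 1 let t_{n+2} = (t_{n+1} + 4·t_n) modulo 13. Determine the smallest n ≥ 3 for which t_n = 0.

7

We have t_1 = 0,  t_2 = 4,  t_3 = 4,  t_4 = 7,  t_5 = 10,  t_6 = 12,  t_7 = 0,  t_8 = 9,  t_9 = 9,  t_{10} = 6,  t_{11} = 3,  t_{12} = 1,  t_{13} = 0,  t_{14} = 4.
Since (t_{13}, t_{14}) = (t_1, t_2) = (0, 4) (two consecutive terms determine the rest), the sequence is periodic with period 12.
The value 0 first appears (with n ≥ 3) at t_7.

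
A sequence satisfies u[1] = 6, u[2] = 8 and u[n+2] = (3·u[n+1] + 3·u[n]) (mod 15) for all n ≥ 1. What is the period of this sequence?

Listing terms: u[1] = 6; u[2] = 8; u[3] = 12; u[4] = 0; u[5] = 6; u[6] = 3; u[7] = 12; u[8] = 0.
Since (u[7], u[8]) = (u[3], u[4]) = (12, 0) (two consecutive terms determine the rest), the sequence is eventually periodic: after a pre-period of length 2 it cycles with period 4.

4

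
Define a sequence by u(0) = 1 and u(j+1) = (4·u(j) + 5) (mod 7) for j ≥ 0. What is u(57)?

Computing terms: u(0) = 1, u(1) = 2, u(2) = 6, u(3) = 1.
The sequence repeats with period 3.
(57 - 0) mod 3 = 0, so u(57) = u(0) = 1.

1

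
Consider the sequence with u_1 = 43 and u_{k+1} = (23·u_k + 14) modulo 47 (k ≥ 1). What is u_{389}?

28

Computing terms: u_1 = 43; u_2 = 16; u_3 = 6; u_4 = 11; u_5 = 32; u_6 = 45; u_7 = 15; u_8 = 30; u_9 = 46; u_{10} = 38; u_{11} = 42; u_{12} = 40; u_{13} = 41; u_{14} = 17; u_{15} = 29; u_{16} = 23; u_{17} = 26; u_{18} = 1; u_{19} = 37; u_{20} = 19; u_{21} = 28; u_{22} = 0; u_{23} = 14; u_{24} = 7; u_{25} = 34; u_{26} = 44; u_{27} = 39; u_{28} = 18; u_{29} = 5; u_{30} = 35; u_{31} = 20; u_{32} = 4; u_{33} = 12; u_{34} = 8; u_{35} = 10; u_{36} = 9; u_{37} = 33; u_{38} = 21; u_{39} = 27; u_{40} = 24; u_{41} = 2; u_{42} = 13; u_{43} = 31; u_{44} = 22; u_{45} = 3; u_{46} = 36; u_{47} = 43.
The sequence repeats with period 46.
(389 - 1) mod 46 = 20, so u_{389} = u_{21} = 28.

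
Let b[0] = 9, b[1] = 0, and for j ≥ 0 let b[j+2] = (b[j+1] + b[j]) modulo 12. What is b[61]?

Listing terms: b[0] = 9, b[1] = 0, b[2] = 9, b[3] = 9, b[4] = 6, b[5] = 3, b[6] = 9, b[7] = 0.
The sequence repeats with period 6.
So b[61] = b[0 + ((61-0) mod 6)] = b[1] = 0.

0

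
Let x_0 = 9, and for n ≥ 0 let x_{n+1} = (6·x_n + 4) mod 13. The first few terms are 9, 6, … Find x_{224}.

0

We have x_0 = 9; x_1 = 6; x_2 = 1; x_3 = 10; x_4 = 12; x_5 = 11; x_6 = 5; x_7 = 8; x_8 = 0; x_9 = 4; x_{10} = 2; x_{11} = 3; x_{12} = 9.
The sequence repeats with period 12.
So x_{224} = x_{0 + ((224-0) mod 12)} = x_8 = 0.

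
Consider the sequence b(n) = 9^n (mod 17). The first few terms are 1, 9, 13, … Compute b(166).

We have b(0) = 1; b(1) = 9; b(2) = 13; b(3) = 15; b(4) = 16; b(5) = 8; b(6) = 4; b(7) = 2; b(8) = 1.
Since b(8) = b(0) = 1, the sequence is periodic with period 8.
(166 - 0) mod 8 = 6, so b(166) = b(6) = 4.

4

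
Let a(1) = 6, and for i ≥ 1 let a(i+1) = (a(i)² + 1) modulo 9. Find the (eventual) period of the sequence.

3

a(1) = 6,  a(2) = 1,  a(3) = 2,  a(4) = 5,  a(5) = 8,  a(6) = 2.
Since a(6) = a(3) = 2, the sequence is eventually periodic: after a pre-period of length 2 it cycles with period 3.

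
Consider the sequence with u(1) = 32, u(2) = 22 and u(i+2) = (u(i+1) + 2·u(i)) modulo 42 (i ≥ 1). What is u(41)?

We have u(1) = 32,  u(2) = 22,  u(3) = 2,  u(4) = 4,  u(5) = 8,  u(6) = 16,  u(7) = 32,  u(8) = 22.
The sequence repeats with period 6.
(41 - 1) mod 6 = 4, so u(41) = u(5) = 8.

8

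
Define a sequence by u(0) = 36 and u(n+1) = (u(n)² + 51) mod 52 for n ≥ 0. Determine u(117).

3

We have u(0) = 36,  u(1) = 47,  u(2) = 24,  u(3) = 3,  u(4) = 8,  u(5) = 11,  u(6) = 16,  u(7) = 47.
Since u(7) = u(1) = 47, the sequence is eventually periodic: after a pre-period of length 1 it cycles with period 6.
For n ≥ 1, u(n) depends only on (n - 1) mod 6. (117 - 1) mod 6 = 2, so u(117) = u(3) = 3.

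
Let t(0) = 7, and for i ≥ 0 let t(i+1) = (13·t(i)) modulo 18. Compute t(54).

7

Computing terms: t(0) = 7; t(1) = 1; t(2) = 13; t(3) = 7.
Since t(3) = t(0) = 7, the sequence is periodic with period 3.
(54 - 0) mod 3 = 0, so t(54) = t(0) = 7.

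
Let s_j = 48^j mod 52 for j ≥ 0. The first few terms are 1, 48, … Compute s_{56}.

We have s_0 = 1, s_1 = 48, s_2 = 16, s_3 = 40, s_4 = 48.
Since s_4 = s_1 = 48, the sequence is eventually periodic: after a pre-period of length 1 it cycles with period 3.
For j ≥ 1, s_j depends only on (j - 1) mod 3. (56 - 1) mod 3 = 1, so s_{56} = s_2 = 16.

16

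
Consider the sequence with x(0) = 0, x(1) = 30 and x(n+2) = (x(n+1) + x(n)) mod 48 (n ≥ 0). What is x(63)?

x(0) = 0,  x(1) = 30,  x(2) = 30,  x(3) = 12,  x(4) = 42,  x(5) = 6,  x(6) = 0,  x(7) = 6,  x(8) = 6,  x(9) = 12,  x(10) = 18,  x(11) = 30,  x(12) = 0,  x(13) = 30.
The sequence repeats with period 12.
(63 - 0) mod 12 = 3, so x(63) = x(3) = 12.

12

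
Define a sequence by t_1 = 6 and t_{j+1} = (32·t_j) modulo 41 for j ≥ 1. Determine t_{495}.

35

We have t_1 = 6,  t_2 = 28,  t_3 = 35,  t_4 = 13,  t_5 = 6.
Since t_5 = t_1 = 6, the sequence is periodic with period 4.
(495 - 1) mod 4 = 2, so t_{495} = t_3 = 35.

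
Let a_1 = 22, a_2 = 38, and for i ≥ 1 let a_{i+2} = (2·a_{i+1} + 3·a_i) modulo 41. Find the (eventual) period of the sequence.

8

a_1 = 22,  a_2 = 38,  a_3 = 19,  a_4 = 29,  a_5 = 33,  a_6 = 30,  a_7 = 36,  a_8 = 39,  a_9 = 22,  a_{10} = 38.
The sequence repeats with period 8.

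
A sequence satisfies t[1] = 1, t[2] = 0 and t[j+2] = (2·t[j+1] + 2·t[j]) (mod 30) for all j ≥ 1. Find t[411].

2

Listing terms: t[1] = 1; t[2] = 0; t[3] = 2; t[4] = 4; t[5] = 12; t[6] = 2; t[7] = 28; t[8] = 0; t[9] = 26; t[10] = 22; t[11] = 6; t[12] = 26; t[13] = 4; t[14] = 0; t[15] = 8; t[16] = 16; t[17] = 18; t[18] = 8; t[19] = 22; t[20] = 0; t[21] = 14; t[22] = 28; t[23] = 24; t[24] = 14; t[25] = 16; t[26] = 0; t[27] = 2.
Since (t[26], t[27]) = (t[2], t[3]) = (0, 2) (two consecutive terms determine the rest), the sequence is eventually periodic: after a pre-period of length 1 it cycles with period 24.
For j ≥ 2, t[j] depends only on (j - 2) mod 24. (411 - 2) mod 24 = 1, so t[411] = t[3] = 2.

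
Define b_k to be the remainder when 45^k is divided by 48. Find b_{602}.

We have b_0 = 1,  b_1 = 45,  b_2 = 9,  b_3 = 21,  b_4 = 33,  b_5 = 45.
Since b_5 = b_1 = 45, the sequence is eventually periodic: after a pre-period of length 1 it cycles with period 4.
For k ≥ 1, b_k depends only on (k - 1) mod 4. (602 - 1) mod 4 = 1, so b_{602} = b_2 = 9.

9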